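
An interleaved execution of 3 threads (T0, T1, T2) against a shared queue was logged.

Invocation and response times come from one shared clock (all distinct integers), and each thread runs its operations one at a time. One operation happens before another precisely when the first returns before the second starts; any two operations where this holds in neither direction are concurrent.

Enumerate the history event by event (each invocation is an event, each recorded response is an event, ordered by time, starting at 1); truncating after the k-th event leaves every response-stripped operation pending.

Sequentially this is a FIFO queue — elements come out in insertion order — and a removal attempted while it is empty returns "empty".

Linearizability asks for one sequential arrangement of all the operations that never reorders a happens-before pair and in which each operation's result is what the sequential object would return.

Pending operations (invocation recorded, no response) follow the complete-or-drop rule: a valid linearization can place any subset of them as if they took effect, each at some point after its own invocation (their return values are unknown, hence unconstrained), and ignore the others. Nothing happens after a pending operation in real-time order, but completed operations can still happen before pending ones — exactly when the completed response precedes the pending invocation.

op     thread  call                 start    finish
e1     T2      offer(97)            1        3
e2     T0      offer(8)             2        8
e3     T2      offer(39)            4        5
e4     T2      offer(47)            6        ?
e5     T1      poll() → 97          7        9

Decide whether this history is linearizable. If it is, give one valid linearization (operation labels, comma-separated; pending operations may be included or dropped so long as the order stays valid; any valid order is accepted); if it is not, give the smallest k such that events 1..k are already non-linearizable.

linearizable — witness: e1, e2, e3, e4, e5

after step 1 (e1 offer(97)): queue <97>
after step 2 (e2 offer(8)): queue <97,8>
after step 3 (e3 offer(39)): queue <97,8,39>
after step 4 (e4 offer(47) (pending, included)): queue <97,8,39,47>
after step 5 (e5 poll() → 97): queue <8,39,47>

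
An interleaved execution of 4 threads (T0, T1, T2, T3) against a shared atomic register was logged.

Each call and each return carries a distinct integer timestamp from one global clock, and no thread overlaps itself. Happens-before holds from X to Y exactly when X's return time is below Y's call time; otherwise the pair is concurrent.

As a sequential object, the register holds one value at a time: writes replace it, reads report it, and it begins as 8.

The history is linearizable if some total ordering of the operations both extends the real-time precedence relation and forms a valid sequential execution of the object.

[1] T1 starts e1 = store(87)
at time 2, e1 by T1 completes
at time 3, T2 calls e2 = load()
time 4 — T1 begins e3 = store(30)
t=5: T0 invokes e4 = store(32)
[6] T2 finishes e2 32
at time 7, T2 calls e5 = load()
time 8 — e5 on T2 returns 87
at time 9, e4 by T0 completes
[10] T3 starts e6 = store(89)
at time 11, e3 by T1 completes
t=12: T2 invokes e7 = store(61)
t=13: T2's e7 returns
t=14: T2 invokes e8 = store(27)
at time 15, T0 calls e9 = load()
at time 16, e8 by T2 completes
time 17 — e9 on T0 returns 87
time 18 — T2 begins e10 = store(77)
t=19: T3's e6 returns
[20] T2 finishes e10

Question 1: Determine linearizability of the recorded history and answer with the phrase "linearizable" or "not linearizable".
already the first 8 events (up to e5's response at time 8) admit no linearization; the first 7 still do
exhaustive check: the 3 completed atomic register ops admit one real-time order; illegal
no completion choice of the 2 pending operations (e3, e4) rescues it — every subset was tried
e.g. e1, e2, e5 (pending dropped): illegal at step 2, since e2 load() → 32 cannot apply there

not linearizable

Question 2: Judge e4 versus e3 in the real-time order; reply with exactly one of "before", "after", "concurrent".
Answer: concurrent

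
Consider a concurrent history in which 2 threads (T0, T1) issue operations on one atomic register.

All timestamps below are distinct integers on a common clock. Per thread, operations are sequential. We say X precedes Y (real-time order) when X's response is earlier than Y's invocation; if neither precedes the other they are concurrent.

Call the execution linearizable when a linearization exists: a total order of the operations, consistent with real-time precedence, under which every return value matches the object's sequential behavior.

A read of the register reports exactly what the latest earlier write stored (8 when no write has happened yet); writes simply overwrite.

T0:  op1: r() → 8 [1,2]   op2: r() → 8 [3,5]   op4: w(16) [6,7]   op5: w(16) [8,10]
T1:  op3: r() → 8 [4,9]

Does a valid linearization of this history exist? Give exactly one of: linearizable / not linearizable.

witness order: op1, op2, op3, op4, op5
after step 1 (op1 r() → 8): value 8
after step 2 (op2 r() → 8): value 8
after step 3 (op3 r() → 8): value 8
after step 4 (op4 w(16)): value 16
after step 5 (op5 w(16)): value 16

linearizable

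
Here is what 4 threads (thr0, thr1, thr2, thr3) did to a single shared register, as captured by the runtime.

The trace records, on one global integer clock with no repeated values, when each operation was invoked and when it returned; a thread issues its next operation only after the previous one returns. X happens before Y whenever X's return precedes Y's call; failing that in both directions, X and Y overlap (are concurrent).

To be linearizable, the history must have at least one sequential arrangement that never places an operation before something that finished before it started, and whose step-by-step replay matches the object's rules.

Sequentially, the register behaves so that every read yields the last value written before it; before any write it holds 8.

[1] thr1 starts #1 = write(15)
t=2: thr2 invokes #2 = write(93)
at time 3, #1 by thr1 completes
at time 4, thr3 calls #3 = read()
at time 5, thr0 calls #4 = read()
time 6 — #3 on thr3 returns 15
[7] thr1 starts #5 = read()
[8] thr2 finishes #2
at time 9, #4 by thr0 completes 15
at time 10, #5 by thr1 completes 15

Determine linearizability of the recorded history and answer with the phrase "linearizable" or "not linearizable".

one valid linearization: #1, #3, #4, #5, #2
after step 1 (#1 write(15)): value 15
after step 2 (#3 read() → 15): value 15
after step 3 (#4 read() → 15): value 15
after step 4 (#5 read() → 15): value 15
after step 5 (#2 write(93)): value 93

linearizable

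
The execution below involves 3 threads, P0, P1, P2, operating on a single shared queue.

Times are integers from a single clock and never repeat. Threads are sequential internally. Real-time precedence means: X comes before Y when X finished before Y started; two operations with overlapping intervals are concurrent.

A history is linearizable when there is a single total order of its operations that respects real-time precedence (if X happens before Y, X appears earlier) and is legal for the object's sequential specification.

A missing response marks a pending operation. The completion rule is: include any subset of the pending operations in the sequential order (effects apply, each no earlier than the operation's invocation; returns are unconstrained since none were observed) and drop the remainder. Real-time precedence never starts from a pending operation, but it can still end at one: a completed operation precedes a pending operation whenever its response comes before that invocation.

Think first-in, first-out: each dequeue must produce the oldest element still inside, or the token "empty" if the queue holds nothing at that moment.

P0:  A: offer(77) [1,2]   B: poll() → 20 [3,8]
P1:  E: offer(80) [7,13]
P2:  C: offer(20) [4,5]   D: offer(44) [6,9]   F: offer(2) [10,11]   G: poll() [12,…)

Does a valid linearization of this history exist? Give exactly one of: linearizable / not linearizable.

not linearizable

cut after 7 events: linearizable; cut after 8 events (B responds, time 8): not linearizable
checked exhaustively: 2 real-time-consistent orders of 3 completed operations, zero legal queue replays
including or dropping the 2 pending operations (D, E) in any combination fails
one such order, A, B, C (pending dropped), breaks at step 2 where B poll() → 20 is illegal
one such order, A, C, B (pending dropped), breaks at step 3 where B poll() → 20 is illegal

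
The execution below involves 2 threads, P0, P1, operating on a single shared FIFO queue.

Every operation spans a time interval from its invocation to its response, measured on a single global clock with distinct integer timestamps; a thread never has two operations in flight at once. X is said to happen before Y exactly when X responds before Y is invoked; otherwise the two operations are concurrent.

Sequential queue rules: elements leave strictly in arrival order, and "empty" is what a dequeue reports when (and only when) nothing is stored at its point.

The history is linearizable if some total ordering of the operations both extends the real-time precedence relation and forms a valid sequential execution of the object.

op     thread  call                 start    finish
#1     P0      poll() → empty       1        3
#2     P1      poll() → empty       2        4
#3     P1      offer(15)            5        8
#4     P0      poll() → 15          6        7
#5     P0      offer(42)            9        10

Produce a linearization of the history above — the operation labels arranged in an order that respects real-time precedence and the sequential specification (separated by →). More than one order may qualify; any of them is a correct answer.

#1 → #2 → #3 → #4 → #5

after step 1 (#1 poll() → empty): queue <>
after step 2 (#2 poll() → empty): queue <>
after step 3 (#3 offer(15)): queue <15>
after step 4 (#4 poll() → 15): queue <>
after step 5 (#5 offer(42)): queue <42>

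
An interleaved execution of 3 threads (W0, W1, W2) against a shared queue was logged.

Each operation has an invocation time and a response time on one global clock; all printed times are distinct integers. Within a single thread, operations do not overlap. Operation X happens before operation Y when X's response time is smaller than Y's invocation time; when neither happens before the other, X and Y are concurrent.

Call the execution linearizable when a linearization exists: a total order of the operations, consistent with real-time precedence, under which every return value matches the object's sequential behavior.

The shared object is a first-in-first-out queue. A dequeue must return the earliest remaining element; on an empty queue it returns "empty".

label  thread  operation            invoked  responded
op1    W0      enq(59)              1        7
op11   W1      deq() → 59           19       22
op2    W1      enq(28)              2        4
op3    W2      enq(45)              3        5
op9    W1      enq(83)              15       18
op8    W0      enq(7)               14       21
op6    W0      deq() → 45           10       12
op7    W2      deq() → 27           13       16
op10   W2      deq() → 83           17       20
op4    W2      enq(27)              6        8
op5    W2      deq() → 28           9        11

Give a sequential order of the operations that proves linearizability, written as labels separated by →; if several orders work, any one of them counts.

1. op2 enq(28), leaving queue <28>
2. op3 enq(45), leaving queue <28,45>
3. op4 enq(27), leaving queue <28,45,27>
4. op1 enq(59), leaving queue <28,45,27,59>
5. op5 deq() → 28, leaving queue <45,27,59>
6. op6 deq() → 45, leaving queue <27,59>
7. op7 deq() → 27, leaving queue <59>
8. op9 enq(83), leaving queue <59,83>
9. op8 enq(7), leaving queue <59,83,7>
10. op11 deq() → 59, leaving queue <83,7>
11. op10 deq() → 83, leaving queue <7>

op2 → op3 → op4 → op1 → op5 → op6 → op7 → op9 → op8 → op11 → op10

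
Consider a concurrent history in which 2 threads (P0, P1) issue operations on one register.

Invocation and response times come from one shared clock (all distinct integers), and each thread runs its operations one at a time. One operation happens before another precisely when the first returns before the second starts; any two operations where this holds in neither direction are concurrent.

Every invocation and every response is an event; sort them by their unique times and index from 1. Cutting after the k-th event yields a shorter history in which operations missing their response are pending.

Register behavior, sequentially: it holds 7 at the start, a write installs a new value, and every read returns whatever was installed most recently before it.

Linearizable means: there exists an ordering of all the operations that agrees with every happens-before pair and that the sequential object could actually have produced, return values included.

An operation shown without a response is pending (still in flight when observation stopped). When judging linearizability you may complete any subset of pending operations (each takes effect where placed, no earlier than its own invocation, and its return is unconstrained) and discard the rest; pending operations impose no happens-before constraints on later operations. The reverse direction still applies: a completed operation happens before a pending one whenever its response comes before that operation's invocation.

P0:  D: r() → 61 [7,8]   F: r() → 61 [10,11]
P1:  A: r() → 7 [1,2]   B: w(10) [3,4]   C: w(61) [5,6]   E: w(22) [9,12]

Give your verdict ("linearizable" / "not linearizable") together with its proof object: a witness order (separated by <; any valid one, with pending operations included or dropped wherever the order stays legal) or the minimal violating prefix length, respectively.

linearizable — witness: A < B < C < D < F < E

after step 1 (A r() → 7): value 7
after step 2 (B w(10)): value 10
after step 3 (C w(61)): value 61
after step 4 (D r() → 61): value 61
after step 5 (F r() → 61): value 61
after step 6 (E w(22)): value 22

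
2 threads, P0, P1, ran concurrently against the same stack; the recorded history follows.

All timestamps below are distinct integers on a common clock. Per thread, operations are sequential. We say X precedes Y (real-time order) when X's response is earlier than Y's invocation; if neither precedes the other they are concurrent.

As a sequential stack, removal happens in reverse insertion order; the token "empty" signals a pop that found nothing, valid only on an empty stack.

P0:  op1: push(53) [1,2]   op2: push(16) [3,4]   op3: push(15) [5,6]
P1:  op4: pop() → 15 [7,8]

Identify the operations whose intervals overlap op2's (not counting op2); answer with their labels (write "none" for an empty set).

overlap test against op2 [3,4]: concurrent iff the interval meets 3..4
op1 [1,2]: before
op3 [5,6]: after
op4 [7,8]: after

none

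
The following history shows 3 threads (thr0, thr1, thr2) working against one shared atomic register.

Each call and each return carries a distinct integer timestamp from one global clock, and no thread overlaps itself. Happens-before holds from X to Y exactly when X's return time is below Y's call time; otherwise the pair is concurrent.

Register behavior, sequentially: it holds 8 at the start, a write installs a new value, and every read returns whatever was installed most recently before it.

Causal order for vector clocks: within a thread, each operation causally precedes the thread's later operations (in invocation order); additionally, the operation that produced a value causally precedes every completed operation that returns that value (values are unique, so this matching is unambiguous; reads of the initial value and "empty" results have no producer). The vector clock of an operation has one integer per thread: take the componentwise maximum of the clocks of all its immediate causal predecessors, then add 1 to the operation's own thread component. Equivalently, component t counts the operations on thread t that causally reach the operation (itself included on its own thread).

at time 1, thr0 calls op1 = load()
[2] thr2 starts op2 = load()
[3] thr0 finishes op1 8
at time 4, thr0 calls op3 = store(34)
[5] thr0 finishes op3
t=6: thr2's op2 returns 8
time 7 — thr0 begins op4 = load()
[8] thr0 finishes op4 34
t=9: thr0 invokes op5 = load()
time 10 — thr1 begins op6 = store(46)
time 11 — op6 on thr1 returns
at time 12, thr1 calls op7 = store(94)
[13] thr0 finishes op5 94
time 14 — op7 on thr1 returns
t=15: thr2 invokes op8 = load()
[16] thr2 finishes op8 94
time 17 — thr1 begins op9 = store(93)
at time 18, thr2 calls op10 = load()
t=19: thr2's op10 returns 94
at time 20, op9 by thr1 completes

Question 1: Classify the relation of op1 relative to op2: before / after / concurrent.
concurrent

op1 spans [1,3], op2 spans [2,6]
the intervals overlap in both directions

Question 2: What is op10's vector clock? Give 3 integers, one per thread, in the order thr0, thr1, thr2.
(0, 2, 3)

VC(op2, invoked at 2): no causal predecessors; +1 on thr2 → (0, 0, 1)
VC(op6, invoked at 10): no causal predecessors; +1 on thr1 → (0, 1, 0)
VC(op1, invoked at 1): no causal predecessors; +1 on thr0 → (1, 0, 0)
invoked at 12, op7 merges VC(op6)=(0, 1, 0) and bumps thr1's slot → (0, 2, 0)
invoked at 4, op3 merges VC(op1)=(1, 0, 0) and bumps thr0's slot → (2, 0, 0)
invoked at 17, op9 merges VC(op7)=(0, 2, 0) and bumps thr1's slot → (0, 3, 0)
invoked at 7, op4 merges VC(op3)=(2, 0, 0) and bumps thr0's slot → (3, 0, 0)
invoked at 15, op8 merges VC(op2)=(0, 0, 1), VC(op7)=(0, 2, 0) and bumps thr2's slot → (0, 2, 2)
invoked at 18, op10 merges VC(op7)=(0, 2, 0), VC(op8)=(0, 2, 2) and bumps thr2's slot → (0, 2, 3)
invoked at 9, op5 merges VC(op4)=(3, 0, 0), VC(op7)=(0, 2, 0) and bumps thr0's slot → (4, 2, 0)
target: VC(op10) = (0, 2, 3)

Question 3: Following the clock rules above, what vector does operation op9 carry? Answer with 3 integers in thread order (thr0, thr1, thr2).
(0, 3, 0)

invoked at 2, op2 has no predecessors; its own thr2 bump gives (0, 0, 1)
invoked at 10, op6 has no predecessors; its own thr1 bump gives (0, 1, 0)
invoked at 1, op1 has no predecessors; its own thr0 bump gives (1, 0, 0)
merge at op7 (invoked 12): VC(op6)=(0, 1, 0), own-thread bump on thr1 → (0, 2, 0)
merge at op3 (invoked 4): VC(op1)=(1, 0, 0), own-thread bump on thr0 → (2, 0, 0)
merge at op9 (invoked 17): VC(op7)=(0, 2, 0), own-thread bump on thr1 → (0, 3, 0)
merge at op4 (invoked 7): VC(op3)=(2, 0, 0), own-thread bump on thr0 → (3, 0, 0)
merge at op8 (invoked 15): VC(op2)=(0, 0, 1), VC(op7)=(0, 2, 0), own-thread bump on thr2 → (0, 2, 2)
merge at op10 (invoked 18): VC(op7)=(0, 2, 0), VC(op8)=(0, 2, 2), own-thread bump on thr2 → (0, 2, 3)
merge at op5 (invoked 9): VC(op4)=(3, 0, 0), VC(op7)=(0, 2, 0), own-thread bump on thr0 → (4, 2, 0)
target: VC(op9) = (0, 3, 0)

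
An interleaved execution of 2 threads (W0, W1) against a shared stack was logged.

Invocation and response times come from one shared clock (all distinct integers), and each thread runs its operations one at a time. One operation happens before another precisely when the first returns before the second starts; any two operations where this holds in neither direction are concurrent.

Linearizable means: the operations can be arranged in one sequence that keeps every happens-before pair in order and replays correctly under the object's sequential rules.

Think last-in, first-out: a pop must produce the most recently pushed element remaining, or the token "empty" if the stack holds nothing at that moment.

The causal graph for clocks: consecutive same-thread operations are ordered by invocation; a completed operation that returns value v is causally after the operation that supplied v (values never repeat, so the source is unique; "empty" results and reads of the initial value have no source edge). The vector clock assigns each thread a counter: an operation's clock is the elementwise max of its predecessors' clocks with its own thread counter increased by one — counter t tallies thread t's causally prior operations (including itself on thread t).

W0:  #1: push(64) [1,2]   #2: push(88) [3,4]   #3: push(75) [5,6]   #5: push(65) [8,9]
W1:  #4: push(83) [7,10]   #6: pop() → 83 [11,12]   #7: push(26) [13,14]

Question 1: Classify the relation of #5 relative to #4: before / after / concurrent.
#5 spans [8,9], #4 spans [7,10]
the intervals overlap in both directions

concurrent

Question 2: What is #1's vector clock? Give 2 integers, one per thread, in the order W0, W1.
#4 (invocation 7): nothing precedes it; W1's component alone gives (0, 1)
#1 (invocation 1): nothing precedes it; W0's component alone gives (1, 0)
VC(#6, invoked at 11): max of VC(#4)=(0, 1), then +1 on thread W1 → (0, 2)
VC(#2, invoked at 3): max of VC(#1)=(1, 0), then +1 on thread W0 → (2, 0)
VC(#7, invoked at 13): max of VC(#6)=(0, 2), then +1 on thread W1 → (0, 3)
VC(#3, invoked at 5): max of VC(#2)=(2, 0), then +1 on thread W0 → (3, 0)
VC(#5, invoked at 8): max of VC(#3)=(3, 0), then +1 on thread W0 → (4, 0)
target: VC(#1) = (1, 0)

(1, 0)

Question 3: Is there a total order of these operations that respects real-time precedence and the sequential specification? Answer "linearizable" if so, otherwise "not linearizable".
witness order: #1, #2, #3, #5, #4, #6, #7
step 1: #1 push(64) — stack <64>
step 2: #2 push(88) — stack <64,88>
step 3: #3 push(75) — stack <64,88,75>
step 4: #5 push(65) — stack <64,88,75,65>
step 5: #4 push(83) — stack <64,88,75,65,83>
step 6: #6 pop() → 83 — stack <64,88,75,65>
step 7: #7 push(26) — stack <64,88,75,65,26>

linearizable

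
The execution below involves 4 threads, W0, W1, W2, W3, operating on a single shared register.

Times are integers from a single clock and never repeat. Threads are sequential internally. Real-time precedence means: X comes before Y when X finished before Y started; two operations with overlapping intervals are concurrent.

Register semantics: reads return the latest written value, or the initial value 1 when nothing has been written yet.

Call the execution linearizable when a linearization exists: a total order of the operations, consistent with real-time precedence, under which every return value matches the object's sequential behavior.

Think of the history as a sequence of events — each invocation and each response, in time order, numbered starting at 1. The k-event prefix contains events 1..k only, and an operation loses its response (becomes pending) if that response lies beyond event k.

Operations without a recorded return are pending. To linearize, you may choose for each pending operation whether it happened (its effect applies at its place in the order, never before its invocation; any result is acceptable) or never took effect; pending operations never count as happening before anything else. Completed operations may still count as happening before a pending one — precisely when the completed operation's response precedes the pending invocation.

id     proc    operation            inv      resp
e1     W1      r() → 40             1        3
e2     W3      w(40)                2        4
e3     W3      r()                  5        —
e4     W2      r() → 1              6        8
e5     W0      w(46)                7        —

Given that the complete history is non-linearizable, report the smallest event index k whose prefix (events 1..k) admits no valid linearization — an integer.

8

a valid linearization of events 1..7 exists, for instance e2, e1:
after step 1 (e2 w(40)): value 40
after step 2 (e1 r() → 40): value 40
include event 8 — e4 responding at 8 — and every candidate order breaks
include/drop combinations of the 2 pending operations (e3, e5) were all tried; none helps
sample order e1, e2, e4 (pending dropped) stalls at step 1 — e1 r() → 40 has no legal effect
sample order e2, e1, e4 (pending dropped) stalls at step 3 — e4 r() → 1 has no legal effect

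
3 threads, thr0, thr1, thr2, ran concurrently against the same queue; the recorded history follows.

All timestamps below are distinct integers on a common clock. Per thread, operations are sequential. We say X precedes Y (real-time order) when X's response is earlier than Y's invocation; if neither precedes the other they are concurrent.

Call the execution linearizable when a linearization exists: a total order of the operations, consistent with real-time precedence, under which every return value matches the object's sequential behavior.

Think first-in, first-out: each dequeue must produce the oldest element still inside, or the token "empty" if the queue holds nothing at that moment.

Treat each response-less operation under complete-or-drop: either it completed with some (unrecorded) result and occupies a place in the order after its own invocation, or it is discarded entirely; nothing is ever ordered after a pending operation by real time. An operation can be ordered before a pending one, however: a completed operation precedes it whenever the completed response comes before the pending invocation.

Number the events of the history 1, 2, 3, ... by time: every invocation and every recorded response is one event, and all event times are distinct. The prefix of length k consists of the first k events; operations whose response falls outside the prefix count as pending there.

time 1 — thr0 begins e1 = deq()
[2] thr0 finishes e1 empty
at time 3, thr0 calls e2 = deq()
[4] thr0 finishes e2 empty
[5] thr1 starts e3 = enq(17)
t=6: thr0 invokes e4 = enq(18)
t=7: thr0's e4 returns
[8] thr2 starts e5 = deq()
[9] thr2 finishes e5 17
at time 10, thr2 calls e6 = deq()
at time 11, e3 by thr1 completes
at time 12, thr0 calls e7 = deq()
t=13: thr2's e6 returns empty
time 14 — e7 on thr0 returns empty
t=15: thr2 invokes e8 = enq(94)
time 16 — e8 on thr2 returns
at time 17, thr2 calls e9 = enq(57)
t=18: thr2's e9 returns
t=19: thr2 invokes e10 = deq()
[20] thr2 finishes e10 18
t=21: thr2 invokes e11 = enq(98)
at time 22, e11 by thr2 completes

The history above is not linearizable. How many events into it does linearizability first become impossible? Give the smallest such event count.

14

events 1..13 are linearizable; a witness order is e1, e2, e3, e4, e5, e7, e6:
1. e1 deq() → empty, leaving queue <>
2. e2 deq() → empty, leaving queue <>
3. e3 enq(17), leaving queue <17>
4. e4 enq(18), leaving queue <17,18>
5. e5 deq() → 17, leaving queue <18>
6. e7 deq() (pending, included), leaving queue <>
7. e6 deq() → empty, leaving queue <>
with event 14 included (e7 responding at time 14), all real-time-consistent orders fail
one such order, e1, e2, e3, e4, e5, e6, e7, breaks at step 6 where e6 deq() → empty is illegal
one such order, e1, e2, e3, e4, e5, e7, e6, breaks at step 6 where e7 deq() → empty is illegal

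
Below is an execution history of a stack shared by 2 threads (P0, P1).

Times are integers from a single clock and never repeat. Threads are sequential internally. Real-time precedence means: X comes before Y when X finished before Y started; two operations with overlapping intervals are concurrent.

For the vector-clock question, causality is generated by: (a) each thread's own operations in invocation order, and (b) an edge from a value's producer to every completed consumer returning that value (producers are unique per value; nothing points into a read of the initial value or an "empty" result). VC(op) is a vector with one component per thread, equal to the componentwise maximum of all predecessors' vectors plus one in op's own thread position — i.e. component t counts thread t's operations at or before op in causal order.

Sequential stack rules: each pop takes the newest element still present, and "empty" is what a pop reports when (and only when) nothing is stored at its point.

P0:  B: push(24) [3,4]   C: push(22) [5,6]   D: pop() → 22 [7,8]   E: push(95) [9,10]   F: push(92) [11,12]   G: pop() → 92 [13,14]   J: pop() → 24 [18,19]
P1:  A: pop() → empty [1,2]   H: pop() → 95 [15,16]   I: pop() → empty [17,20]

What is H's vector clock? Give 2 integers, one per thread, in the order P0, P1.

(4, 2)

A, invoked 1, has no incoming edges; only P1's bump applies → (0, 1)
B, invoked 3, has no incoming edges; only P0's bump applies → (1, 0)
invoked at 5, C merges VC(B)=(1, 0) and bumps P0's slot → (2, 0)
invoked at 7, D merges VC(C)=(2, 0) and bumps P0's slot → (3, 0)
invoked at 9, E merges VC(D)=(3, 0) and bumps P0's slot → (4, 0)
invoked at 11, F merges VC(E)=(4, 0) and bumps P0's slot → (5, 0)
invoked at 15, H merges VC(A)=(0, 1), VC(E)=(4, 0) and bumps P1's slot → (4, 2)
invoked at 13, G merges VC(F)=(5, 0) and bumps P0's slot → (6, 0)
invoked at 17, I merges VC(H)=(4, 2) and bumps P1's slot → (4, 3)
invoked at 18, J merges VC(B)=(1, 0), VC(G)=(6, 0) and bumps P0's slot → (7, 0)
target: VC(H) = (4, 2)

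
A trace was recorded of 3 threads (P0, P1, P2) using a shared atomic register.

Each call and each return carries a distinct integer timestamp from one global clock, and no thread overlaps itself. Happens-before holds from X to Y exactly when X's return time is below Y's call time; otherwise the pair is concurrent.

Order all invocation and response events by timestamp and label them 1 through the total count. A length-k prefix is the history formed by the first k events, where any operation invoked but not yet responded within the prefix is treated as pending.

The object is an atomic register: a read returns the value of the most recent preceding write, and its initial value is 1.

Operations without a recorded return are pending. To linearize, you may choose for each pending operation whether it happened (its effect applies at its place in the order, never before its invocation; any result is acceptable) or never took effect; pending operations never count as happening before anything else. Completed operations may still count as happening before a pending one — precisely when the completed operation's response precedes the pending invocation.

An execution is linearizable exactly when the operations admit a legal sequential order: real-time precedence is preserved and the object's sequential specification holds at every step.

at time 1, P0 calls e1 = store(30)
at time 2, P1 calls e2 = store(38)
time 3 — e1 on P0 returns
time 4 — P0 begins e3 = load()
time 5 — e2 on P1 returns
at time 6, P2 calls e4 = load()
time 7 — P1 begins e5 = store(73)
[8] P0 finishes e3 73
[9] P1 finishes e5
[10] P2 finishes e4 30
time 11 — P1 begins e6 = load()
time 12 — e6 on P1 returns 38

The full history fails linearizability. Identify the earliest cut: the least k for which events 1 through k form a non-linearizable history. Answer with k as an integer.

one valid order for events 1..11 is e2, e1, e4, e5, e3:
1. e2 store(38), leaving value 38
2. e1 store(30), leaving value 30
3. e4 load() → 30, leaving value 30
4. e5 store(73), leaving value 73
5. e3 load() → 73, leaving value 73
include event 12 — e6 responding at 12 — and every candidate order breaks
e.g. e1, e2, e3, e4, e5, e6: illegal at step 3, since e3 load() → 73 cannot apply there
e.g. e1, e2, e3, e5, e4, e6: illegal at step 3, since e3 load() → 73 cannot apply there

12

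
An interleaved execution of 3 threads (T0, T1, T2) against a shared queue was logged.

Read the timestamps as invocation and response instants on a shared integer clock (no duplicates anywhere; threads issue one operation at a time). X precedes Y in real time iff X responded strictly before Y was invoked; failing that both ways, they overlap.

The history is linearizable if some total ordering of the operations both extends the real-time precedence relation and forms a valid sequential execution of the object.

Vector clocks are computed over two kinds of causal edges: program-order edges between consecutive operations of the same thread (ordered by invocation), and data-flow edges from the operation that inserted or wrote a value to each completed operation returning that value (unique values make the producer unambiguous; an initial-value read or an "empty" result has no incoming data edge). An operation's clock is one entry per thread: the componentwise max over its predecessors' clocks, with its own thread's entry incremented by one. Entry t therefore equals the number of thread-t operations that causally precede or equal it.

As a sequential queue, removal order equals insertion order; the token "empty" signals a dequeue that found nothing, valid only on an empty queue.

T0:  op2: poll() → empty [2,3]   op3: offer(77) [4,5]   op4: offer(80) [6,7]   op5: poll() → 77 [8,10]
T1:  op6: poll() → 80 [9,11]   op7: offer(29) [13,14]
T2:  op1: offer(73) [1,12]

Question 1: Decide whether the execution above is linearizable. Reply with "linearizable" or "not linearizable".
one valid linearization: op2, op3, op4, op1, op5, op6, op7
after step 1 (op2 poll() → empty): queue <>
after step 2 (op3 offer(77)): queue <77>
after step 3 (op4 offer(80)): queue <77,80>
after step 4 (op1 offer(73)): queue <77,80,73>
after step 5 (op5 poll() → 77): queue <80,73>
after step 6 (op6 poll() → 80): queue <73>
after step 7 (op7 offer(29)): queue <73,29>

linearizable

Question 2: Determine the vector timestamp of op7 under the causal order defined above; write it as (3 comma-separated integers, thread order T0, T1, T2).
Answer: (3, 2, 0)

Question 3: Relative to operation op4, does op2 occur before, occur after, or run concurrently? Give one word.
Answer: before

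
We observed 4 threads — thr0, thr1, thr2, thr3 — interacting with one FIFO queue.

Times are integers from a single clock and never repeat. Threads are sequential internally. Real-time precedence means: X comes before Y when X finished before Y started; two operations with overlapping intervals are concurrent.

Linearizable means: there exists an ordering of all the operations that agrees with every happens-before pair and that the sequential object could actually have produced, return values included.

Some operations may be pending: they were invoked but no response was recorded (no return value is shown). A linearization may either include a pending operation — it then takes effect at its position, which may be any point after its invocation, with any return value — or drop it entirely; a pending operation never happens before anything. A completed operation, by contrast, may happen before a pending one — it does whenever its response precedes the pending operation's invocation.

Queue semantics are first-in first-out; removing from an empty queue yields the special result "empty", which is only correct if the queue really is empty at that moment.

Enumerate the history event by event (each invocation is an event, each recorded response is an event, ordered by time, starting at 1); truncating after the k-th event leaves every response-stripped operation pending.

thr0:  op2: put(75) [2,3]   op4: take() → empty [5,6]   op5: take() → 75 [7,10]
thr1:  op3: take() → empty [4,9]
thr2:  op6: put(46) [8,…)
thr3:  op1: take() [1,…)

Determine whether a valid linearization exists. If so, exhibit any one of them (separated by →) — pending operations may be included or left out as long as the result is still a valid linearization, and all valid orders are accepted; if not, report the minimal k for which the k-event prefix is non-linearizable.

not linearizable — minimal violating prefix: 10 events

cut after 9 events: linearizable; cut after 10 events (op5 responds, time 10): not linearizable
the 4 completed operations admit 3 real-time orders; each fails the FIFO queue replay
completion choices over the 2 pending operations (op1, op6) were checked; none helps
take op2, op3, op4, op5 (pending dropped): step 2 already fails, because op3 take() → empty cannot occur there
take op2, op4, op3, op5 (pending dropped): step 2 already fails, because op4 take() → empty cannot occur there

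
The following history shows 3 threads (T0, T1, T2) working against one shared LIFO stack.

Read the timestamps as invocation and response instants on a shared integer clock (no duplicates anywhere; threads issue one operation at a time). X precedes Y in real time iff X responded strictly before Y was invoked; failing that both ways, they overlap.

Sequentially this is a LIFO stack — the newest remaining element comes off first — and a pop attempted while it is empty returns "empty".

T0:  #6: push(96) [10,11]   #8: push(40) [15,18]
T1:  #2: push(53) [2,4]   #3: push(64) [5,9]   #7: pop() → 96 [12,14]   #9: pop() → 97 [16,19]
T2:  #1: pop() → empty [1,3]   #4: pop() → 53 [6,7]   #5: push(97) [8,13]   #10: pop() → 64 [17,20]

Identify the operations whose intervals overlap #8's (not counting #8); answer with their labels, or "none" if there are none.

#8 spans [15,18]: anything still running between times 15 and 18 counts as concurrent
#1 [1,3]: before
#2 [2,4]: before
#3 [5,9]: before
#4 [6,7]: before
#5 [8,13]: before
#6 [10,11]: before
#7 [12,14]: before
#9 [16,19]: concurrent
#10 [17,20]: concurrent

#10, #9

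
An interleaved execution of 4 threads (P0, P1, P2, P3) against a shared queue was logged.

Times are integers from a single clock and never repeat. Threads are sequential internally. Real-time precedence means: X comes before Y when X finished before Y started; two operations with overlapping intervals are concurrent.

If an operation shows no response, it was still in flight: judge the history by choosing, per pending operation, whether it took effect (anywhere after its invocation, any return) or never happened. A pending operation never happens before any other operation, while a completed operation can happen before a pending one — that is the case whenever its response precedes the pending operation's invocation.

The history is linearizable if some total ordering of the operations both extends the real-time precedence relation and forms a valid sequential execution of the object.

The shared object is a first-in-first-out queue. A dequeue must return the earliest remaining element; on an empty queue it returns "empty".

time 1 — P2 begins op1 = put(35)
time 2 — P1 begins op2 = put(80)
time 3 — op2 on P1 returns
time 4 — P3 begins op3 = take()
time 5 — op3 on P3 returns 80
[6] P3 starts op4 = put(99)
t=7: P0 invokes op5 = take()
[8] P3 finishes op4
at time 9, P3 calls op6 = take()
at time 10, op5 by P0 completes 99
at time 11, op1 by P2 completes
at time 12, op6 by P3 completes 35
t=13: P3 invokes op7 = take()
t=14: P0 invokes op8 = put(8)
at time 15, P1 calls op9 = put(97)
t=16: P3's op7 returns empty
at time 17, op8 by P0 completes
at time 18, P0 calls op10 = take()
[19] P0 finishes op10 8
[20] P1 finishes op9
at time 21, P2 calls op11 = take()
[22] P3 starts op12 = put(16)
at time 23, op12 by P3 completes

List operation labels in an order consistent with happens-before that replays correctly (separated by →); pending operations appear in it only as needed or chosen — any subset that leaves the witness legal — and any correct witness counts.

after step 1 (op2 put(80)): queue <80>
after step 2 (op1 put(35)): queue <80,35>
after step 3 (op3 take() → 80): queue <35>
after step 4 (op4 put(99)): queue <35,99>
after step 5 (op6 take() → 35): queue <99>
after step 6 (op5 take() → 99): queue <>
after step 7 (op7 take() → empty): queue <>
after step 8 (op8 put(8)): queue <8>
after step 9 (op9 put(97)): queue <8,97>
after step 10 (op10 take() → 8): queue <97>
after step 11 (op11 take() (pending, included)): queue <>
after step 12 (op12 put(16)): queue <16>

op2 → op1 → op3 → op4 → op6 → op5 → op7 → op8 → op9 → op10 → op11 → op12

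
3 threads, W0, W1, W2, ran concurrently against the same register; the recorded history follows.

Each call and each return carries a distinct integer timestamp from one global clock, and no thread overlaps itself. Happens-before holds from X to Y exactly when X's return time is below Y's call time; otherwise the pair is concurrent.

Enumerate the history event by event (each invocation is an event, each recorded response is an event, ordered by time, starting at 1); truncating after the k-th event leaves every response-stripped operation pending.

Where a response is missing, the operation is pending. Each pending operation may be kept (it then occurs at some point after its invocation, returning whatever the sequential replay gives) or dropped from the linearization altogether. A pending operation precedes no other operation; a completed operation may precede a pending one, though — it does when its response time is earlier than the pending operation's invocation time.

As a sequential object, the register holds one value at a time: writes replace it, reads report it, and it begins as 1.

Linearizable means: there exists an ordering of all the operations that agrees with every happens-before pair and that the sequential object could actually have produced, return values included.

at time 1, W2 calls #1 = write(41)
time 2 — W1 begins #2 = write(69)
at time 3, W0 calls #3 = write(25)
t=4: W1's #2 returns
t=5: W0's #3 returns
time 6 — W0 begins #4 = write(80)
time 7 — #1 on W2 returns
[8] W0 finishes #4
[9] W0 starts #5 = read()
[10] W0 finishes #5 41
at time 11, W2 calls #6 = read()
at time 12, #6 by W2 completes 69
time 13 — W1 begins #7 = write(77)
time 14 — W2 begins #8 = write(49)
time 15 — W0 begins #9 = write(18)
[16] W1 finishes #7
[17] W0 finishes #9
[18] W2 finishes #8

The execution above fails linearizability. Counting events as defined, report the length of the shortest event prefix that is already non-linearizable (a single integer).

12

events 1..11 are still linearizable — one witness is #2, #3, #4, #1, #5:
1. #2 write(69), leaving value 69
2. #3 write(25), leaving value 25
3. #4 write(80), leaving value 80
4. #1 write(41), leaving value 41
5. #5 read() → 41, leaving value 41
event 12 — #6's response, time 12 — after it, nothing linearizes
sample order #1, #2, #3, #4, #5, #6 stalls at step 5 — #5 read() → 41 has no legal effect
sample order #1, #3, #2, #4, #5, #6 stalls at step 5 — #5 read() → 41 has no legal effect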